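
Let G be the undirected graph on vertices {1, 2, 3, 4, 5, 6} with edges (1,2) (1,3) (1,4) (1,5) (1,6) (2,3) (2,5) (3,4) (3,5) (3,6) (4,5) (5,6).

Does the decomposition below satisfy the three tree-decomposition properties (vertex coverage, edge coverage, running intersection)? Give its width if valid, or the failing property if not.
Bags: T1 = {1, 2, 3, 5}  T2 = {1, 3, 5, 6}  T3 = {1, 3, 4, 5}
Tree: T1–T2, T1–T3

Every vertex of G appears in some bag (union = {1, 2, 3, 4, 5, 6}); every edge is covered by a bag; and for each vertex v the set of bags containing v is connected in the bag tree. The decomposition is therefore valid. The largest bag has 4 vertices, so the width is 3.

Yes; width 3.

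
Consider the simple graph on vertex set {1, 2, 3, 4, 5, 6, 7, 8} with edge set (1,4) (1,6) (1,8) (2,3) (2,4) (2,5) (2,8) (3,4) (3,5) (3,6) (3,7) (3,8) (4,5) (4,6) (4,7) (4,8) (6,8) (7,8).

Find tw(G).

3

A width-3 tree decomposition is:
Bags: B1 = {3, 4, 6, 8}  B2 = {2, 3, 4, 8}  B3 = {2, 3, 4, 5}  B4 = {3, 4, 7, 8}  B5 = {1, 4, 6, 8}
Tree: B1–B2, B2–B3, B2–B4, B1–B5
The largest bag has 4 vertices, giving width 3; this decomposition certifies tw(G) ≤ 3. Conversely, {1, 4, 6, 8} is a clique of size 4, and the vertices of any clique must share a bag in every tree decomposition; so some bag has ≥ 4 vertices and tw(G) ≥ 3. Combining the bounds, tw(G) = 3.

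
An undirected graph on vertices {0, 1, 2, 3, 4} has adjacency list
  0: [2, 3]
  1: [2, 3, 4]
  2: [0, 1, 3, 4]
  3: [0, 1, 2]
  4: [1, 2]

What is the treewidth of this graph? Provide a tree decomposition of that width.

Treewidth 2.
One such decomposition:
Bags: B1 = {1, 2, 4}  B2 = {1, 2, 3}  B3 = {0, 2, 3}
Tree: B1–B2, B2–B3

Every bag has size at most 3, so the width is 3 − 1 = 2 and tw(G) ≤ 2. For the lower bound, the 3 vertices {0, 2, 3} are pairwise adjacent, and any tree decomposition puts a clique entirely inside one bag — forcing width ≥ 2. Therefore the treewidth is 2.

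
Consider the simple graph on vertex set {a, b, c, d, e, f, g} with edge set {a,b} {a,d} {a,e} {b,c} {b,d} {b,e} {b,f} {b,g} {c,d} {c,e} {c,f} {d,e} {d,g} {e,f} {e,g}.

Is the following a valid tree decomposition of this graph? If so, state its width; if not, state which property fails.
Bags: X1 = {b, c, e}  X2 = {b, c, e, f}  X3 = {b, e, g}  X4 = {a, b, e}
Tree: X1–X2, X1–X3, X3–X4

A tree decomposition must satisfy three properties: every vertex lies in some bag; for every edge, both endpoints lie together in some bag; and for every vertex, the bags containing it form a connected subtree. Here vertex d appears in no bag, so the decomposition is invalid.

No — vertex d appears in no bag.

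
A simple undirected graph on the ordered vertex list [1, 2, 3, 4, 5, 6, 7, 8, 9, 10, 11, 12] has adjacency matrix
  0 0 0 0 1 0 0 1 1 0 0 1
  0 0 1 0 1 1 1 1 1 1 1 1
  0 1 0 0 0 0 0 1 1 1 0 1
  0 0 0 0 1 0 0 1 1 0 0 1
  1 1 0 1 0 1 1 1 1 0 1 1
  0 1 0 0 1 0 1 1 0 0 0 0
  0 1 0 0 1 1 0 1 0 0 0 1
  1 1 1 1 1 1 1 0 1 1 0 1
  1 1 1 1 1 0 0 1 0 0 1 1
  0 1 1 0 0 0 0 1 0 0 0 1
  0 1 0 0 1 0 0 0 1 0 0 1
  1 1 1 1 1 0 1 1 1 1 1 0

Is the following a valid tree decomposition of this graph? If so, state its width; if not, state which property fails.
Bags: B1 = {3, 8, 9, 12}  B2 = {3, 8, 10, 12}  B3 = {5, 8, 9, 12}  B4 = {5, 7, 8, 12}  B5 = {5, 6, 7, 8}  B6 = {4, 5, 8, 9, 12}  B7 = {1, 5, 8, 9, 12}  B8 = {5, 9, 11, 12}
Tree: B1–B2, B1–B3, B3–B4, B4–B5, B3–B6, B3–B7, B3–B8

No — vertex 2 appears in no bag.

A tree decomposition must satisfy three properties: every vertex lies in some bag; for every edge, both endpoints lie together in some bag; and for every vertex, the bags containing it form a connected subtree. Here vertex 2 appears in no bag, so the decomposition is invalid.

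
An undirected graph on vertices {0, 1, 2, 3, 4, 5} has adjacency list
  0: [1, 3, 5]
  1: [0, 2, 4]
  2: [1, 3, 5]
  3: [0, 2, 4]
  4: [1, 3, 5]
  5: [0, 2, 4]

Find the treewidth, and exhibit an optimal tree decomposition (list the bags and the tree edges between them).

Each bag holds 4 vertices, so the decomposition has width 3, which upper-bounds the treewidth. For the lower bound: the 4 vertex sets {2,5}, {0,3}, {1}, {4} are disjoint, each induces a connected subgraph, and every pair is joined by at least one edge of G. Contracting each set to a single vertex therefore yields K_{4} as a minor, and since treewidth is minor-monotone, tw(G) ≥ tw(K_{4}) = 3. The upper and lower bounds meet at 3, so that is the treewidth.

Treewidth 3.
One such decomposition:
Bags: B1 = {1, 2, 3, 5}  B2 = {0, 1, 3, 5}  B3 = {1, 3, 4, 5}
Tree: B1–B2, B2–B3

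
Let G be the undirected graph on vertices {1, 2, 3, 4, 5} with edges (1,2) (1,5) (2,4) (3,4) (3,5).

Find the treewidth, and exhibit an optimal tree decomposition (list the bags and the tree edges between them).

Every bag has size at most 3, so the width is 3 − 1 = 2 and tw(G) ≤ 2. The edges 4–2–1–5–3–4 form a cycle, so G is not a tree and its treewidth is at least 2. Hence tw(G) = 2 exactly.

Treewidth 2.
One optimal decomposition is:
Bags: B1 = {1, 2, 4}  B2 = {1, 4, 5}  B3 = {3, 4, 5}
Tree: B1–B2, B2–B3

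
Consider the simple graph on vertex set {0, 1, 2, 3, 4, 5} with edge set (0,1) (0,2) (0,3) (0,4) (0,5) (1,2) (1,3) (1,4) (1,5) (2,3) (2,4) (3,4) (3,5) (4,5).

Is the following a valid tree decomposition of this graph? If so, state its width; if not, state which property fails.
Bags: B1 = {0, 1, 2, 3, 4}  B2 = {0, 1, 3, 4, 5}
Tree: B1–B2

Every vertex of G appears in some bag (union = {0, 1, 2, 3, 4, 5}); every edge is covered by a bag; and for each vertex v the set of bags containing v is connected in the bag tree. The decomposition is therefore valid. The largest bag has 5 vertices, so the width is 4.

Yes; width 4.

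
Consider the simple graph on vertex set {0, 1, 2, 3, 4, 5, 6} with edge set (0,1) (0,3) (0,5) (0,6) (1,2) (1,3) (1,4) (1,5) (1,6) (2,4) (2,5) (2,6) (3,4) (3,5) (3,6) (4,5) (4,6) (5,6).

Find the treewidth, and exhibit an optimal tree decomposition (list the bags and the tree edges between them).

The largest bag has 5 vertices, giving width 4; this decomposition certifies tw(G) ≤ 4. On the other hand G contains the 5-clique {1, 2, 4, 5, 6}. A clique must lie in a single bag of any decomposition, so no decomposition can have width below 4. The upper and lower bounds meet at 4, so that is the treewidth.

Treewidth 4.
One such decomposition:
Bags: B1 = {1, 3, 4, 5, 6}  B2 = {0, 1, 3, 5, 6}  B3 = {1, 2, 4, 5, 6}
Tree: B1–B2, B1–B3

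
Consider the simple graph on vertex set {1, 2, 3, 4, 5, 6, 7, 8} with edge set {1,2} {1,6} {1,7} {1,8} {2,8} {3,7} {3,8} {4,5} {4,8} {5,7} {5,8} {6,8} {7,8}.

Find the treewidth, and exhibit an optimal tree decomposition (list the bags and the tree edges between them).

Each bag holds 3 vertices, so the decomposition has width 2, which upper-bounds the treewidth. On the other hand G contains the 3-clique {1, 2, 8}. A clique must lie in a single bag of any decomposition, so no decomposition can have width below 2. Combining the bounds, tw(G) = 2.

Treewidth 2.
One such decomposition:
Bags: B1 = {5, 7, 8}  B2 = {1, 7, 8}  B3 = {3, 7, 8}  B4 = {4, 5, 8}  B5 = {1, 2, 8}  B6 = {1, 6, 8}
Tree: B1–B2, B1–B3, B1–B4, B2–B5, B5–B6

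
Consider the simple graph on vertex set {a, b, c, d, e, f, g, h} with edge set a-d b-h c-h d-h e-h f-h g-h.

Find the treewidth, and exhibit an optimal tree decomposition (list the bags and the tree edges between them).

Treewidth 1.
One optimal decomposition is:
Bags: B1 = {d, h}  B2 = {e, h}  B3 = {b, h}  B4 = {f, h}  B5 = {c, h}  B6 = {g, h}  B7 = {a, d}
Tree: B1–B2, B1–B3, B2–B4, B2–B5, B3–B6, B1–B7

Each bag holds 2 vertices, so the decomposition has width 1, which upper-bounds the treewidth. Any graph with an edge has treewidth ≥ 1, and G has the edge h–d. The upper and lower bounds meet at 1, so that is the treewidth.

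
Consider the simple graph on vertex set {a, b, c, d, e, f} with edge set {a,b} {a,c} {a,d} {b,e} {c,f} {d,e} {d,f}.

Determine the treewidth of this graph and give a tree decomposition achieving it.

Treewidth 2.
One such decomposition:
Bags: B1 = {c, d, f}  B2 = {a, c, d}  B3 = {a, d, e}  B4 = {a, b, e}
Tree: B1–B2, B2–B3, B3–B4

Every bag has size at most 3, so the width is 3 − 1 = 2 and tw(G) ≤ 2. The edges f–c–a–d–f form a cycle, so G is not a tree and its treewidth is at least 2. Combining the bounds, tw(G) = 2.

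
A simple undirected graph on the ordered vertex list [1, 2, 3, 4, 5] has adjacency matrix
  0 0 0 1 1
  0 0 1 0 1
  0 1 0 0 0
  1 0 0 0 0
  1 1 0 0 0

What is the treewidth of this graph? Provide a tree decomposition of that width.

Each bag holds 2 vertices, so the decomposition has width 1, which upper-bounds the treewidth. Any graph with an edge has treewidth ≥ 1, and G has the edge 3–2. Hence tw(G) = 1 exactly.

Treewidth 1.
One optimal decomposition is:
Bags: B1 = {2, 3}  B2 = {2, 5}  B3 = {1, 5}  B4 = {1, 4}
Tree: B1–B2, B2–B3, B3–B4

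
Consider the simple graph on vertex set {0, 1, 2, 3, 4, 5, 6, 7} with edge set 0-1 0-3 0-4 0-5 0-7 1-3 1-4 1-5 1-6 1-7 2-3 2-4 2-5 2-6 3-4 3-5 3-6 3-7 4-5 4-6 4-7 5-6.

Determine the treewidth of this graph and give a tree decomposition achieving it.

Treewidth 4.
One optimal decomposition is:
Bags: B1 = {0, 1, 3, 4, 7}  B2 = {0, 1, 3, 4, 5}  B3 = {1, 3, 4, 5, 6}  B4 = {2, 3, 4, 5, 6}
Tree: B1–B2, B2–B3, B3–B4

Every bag has size at most 5, so the width is 5 − 1 = 4 and tw(G) ≤ 4. Conversely, {0, 1, 3, 4, 5} is a clique of size 5, and the vertices of any clique must share a bag in every tree decomposition; so some bag has ≥ 5 vertices and tw(G) ≥ 4. Combining the bounds, tw(G) = 4.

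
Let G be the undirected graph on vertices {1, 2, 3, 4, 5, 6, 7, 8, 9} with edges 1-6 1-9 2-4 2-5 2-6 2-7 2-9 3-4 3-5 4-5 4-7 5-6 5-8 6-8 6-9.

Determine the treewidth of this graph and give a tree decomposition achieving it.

Every bag has size at most 3, so the width is 3 − 1 = 2 and tw(G) ≤ 2. For the lower bound, the 3 vertices {5, 6, 8} are pairwise adjacent, and any tree decomposition puts a clique entirely inside one bag — forcing width ≥ 2. Therefore the treewidth is 2.

Treewidth 2.
Bags: B1 = {2, 4, 7}  B2 = {2, 4, 5}  B3 = {2, 5, 6}  B4 = {3, 4, 5}  B5 = {5, 6, 8}  B6 = {2, 6, 9}  B7 = {1, 6, 9}
Tree: B1–B2, B2–B3, B2–B4, B3–B5, B3–B6, B6–B7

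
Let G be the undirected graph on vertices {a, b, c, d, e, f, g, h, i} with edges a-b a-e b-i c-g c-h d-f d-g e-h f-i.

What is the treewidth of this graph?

2

A width-2 tree decomposition is:
Bags: B1 = {a, e, h}  B2 = {a, c, h}  B3 = {a, c, g}  B4 = {a, d, g}  B5 = {a, d, f}  B6 = {a, f, i}  B7 = {a, b, i}
Tree: B1–B2, B2–B3, B3–B4, B4–B5, B5–B6, B6–B7
Each bag holds 3 vertices, so the decomposition has width 2, which upper-bounds the treewidth. Since a–e–h–c–g–d–f–i–b–a is a cycle in G, G is not acyclic. Forests are exactly the graphs of treewidth ≤ 1, so tw(G) ≥ 2. Hence tw(G) = 2 exactly.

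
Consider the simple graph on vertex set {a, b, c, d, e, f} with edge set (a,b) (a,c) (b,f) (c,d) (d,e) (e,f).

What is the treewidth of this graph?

A width-2 tree decomposition is:
Bags: B1 = {d, e, f}  B2 = {c, d, f}  B3 = {a, c, f}  B4 = {a, b, f}
Tree: B1–B2, B2–B3, B3–B4
Every bag has size at most 3, so the width is 3 − 1 = 2 and tw(G) ≤ 2. Since f–e–d–c–a–b–f is a cycle in G, G is not acyclic. Forests are exactly the graphs of treewidth ≤ 1, so tw(G) ≥ 2. Hence tw(G) = 2 exactly.

2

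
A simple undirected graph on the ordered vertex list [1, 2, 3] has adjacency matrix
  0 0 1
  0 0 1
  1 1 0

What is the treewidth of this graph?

1

A width-1 tree decomposition is:
Bags: B1 = {1, 3}  B2 = {2, 3}
Tree: B1–B2
The largest bag has 2 vertices, giving width 1; this decomposition certifies tw(G) ≤ 1. Since G has at least one edge (e.g. 1–3), it is not an edgeless graph, so tw(G) ≥ 1. Hence tw(G) = 1 exactly.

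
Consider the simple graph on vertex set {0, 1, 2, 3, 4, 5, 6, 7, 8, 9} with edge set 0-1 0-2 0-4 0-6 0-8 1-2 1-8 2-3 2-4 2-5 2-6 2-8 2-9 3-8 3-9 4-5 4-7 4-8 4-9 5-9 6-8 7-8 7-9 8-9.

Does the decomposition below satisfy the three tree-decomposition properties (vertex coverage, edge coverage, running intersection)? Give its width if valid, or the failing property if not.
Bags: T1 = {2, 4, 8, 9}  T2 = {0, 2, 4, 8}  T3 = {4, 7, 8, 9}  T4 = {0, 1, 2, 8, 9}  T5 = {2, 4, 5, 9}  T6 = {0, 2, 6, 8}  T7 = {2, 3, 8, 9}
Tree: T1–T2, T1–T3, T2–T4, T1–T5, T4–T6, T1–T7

A tree decomposition must satisfy three properties: every vertex lies in some bag; for every edge, both endpoints lie together in some bag; and for every vertex, the bags containing it form a connected subtree. Here bags containing vertex 9 are not connected in the tree, so the decomposition is invalid.

No — bags containing vertex 9 are not connected in the tree.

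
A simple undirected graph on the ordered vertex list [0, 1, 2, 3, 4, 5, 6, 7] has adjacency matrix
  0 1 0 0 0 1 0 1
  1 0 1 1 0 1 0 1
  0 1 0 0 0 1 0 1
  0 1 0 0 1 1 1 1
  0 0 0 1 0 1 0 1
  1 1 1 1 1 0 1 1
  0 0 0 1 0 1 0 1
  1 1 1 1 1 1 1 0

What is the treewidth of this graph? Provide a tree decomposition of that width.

Treewidth 3.
One such decomposition:
Bags: B1 = {1, 3, 5, 7}  B2 = {0, 1, 5, 7}  B3 = {3, 4, 5, 7}  B4 = {3, 5, 6, 7}  B5 = {1, 2, 5, 7}
Tree: B1–B2, B1–B3, B1–B4, B2–B5

Every bag has size at most 4, so the width is 4 − 1 = 3 and tw(G) ≤ 3. For the lower bound, the 4 vertices {0, 1, 5, 7} are pairwise adjacent, and any tree decomposition puts a clique entirely inside one bag — forcing width ≥ 3. The upper and lower bounds meet at 3, so that is the treewidth.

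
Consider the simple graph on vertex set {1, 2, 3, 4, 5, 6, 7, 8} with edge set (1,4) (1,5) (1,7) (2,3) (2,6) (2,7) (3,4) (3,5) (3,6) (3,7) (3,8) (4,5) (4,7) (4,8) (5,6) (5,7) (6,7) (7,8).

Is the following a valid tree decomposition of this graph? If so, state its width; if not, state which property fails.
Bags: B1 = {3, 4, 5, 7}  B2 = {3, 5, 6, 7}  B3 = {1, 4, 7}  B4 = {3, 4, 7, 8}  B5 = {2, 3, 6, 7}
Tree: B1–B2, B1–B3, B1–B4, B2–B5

No — edge (5,1) lies in no bag.

A tree decomposition must satisfy three properties: every vertex lies in some bag; for every edge, both endpoints lie together in some bag; and for every vertex, the bags containing it form a connected subtree. Here edge (5,1) lies in no bag, so the decomposition is invalid.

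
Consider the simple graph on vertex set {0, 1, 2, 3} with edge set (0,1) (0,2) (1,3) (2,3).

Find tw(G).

A width-2 tree decomposition is:
Bags: B1 = {0, 2, 3}  B2 = {0, 1, 3}
Tree: B1–B2
Every bag has size at most 3, so the width is 3 − 1 = 2 and tw(G) ≤ 2. For the lower bound, G contains the cycle 3–2–0–1–3, so G is not a forest; only forests have treewidth ≤ 1, hence tw(G) ≥ 2. Therefore the treewidth is 2.

2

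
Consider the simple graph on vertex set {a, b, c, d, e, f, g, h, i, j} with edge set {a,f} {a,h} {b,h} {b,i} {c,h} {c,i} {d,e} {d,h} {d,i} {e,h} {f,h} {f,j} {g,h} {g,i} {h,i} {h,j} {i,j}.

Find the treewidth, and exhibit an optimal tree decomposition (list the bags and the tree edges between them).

Every bag has size at most 3, so the width is 3 − 1 = 2 and tw(G) ≤ 2. On the other hand G contains the 3-clique {a, f, h}. A clique must lie in a single bag of any decomposition, so no decomposition can have width below 2. Therefore the treewidth is 2.

Treewidth 2.
One optimal decomposition is:
Bags: B1 = {d, e, h}  B2 = {d, h, i}  B3 = {g, h, i}  B4 = {b, h, i}  B5 = {h, i, j}  B6 = {f, h, j}  B7 = {a, f, h}  B8 = {c, h, i}
Tree: B1–B2, B2–B3, B2–B4, B3–B5, B5–B6, B6–B7, B3–B8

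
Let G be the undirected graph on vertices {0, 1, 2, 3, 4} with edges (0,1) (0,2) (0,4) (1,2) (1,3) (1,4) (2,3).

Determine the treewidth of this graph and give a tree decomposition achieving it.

Each bag holds 3 vertices, so the decomposition has width 2, which upper-bounds the treewidth. For the lower bound, the 3 vertices {0, 1, 2} are pairwise adjacent, and any tree decomposition puts a clique entirely inside one bag — forcing width ≥ 2. Therefore the treewidth is 2.

Treewidth 2.
Bags: B1 = {0, 1, 2}  B2 = {1, 2, 3}  B3 = {0, 1, 4}
Tree: B1–B2, B1–B3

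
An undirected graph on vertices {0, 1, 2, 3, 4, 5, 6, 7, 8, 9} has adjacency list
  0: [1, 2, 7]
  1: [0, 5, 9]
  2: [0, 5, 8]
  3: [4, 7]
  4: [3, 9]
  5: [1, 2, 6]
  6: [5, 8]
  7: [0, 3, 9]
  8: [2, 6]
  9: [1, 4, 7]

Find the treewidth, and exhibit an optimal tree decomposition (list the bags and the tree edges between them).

Treewidth 2.
One such decomposition:
Bags: B1 = {3, 4, 7}  B2 = {4, 7, 9}  B3 = {0, 7, 9}  B4 = {0, 1, 9}  B5 = {0, 1, 2}  B6 = {1, 2, 5}  B7 = {2, 5, 8}  B8 = {5, 6, 8}
Tree: B1–B2, B2–B3, B3–B4, B4–B5, B5–B6, B6–B7, B7–B8

Every bag has size at most 3, so the width is 3 − 1 = 2 and tw(G) ≤ 2. For the lower bound, G contains the cycle 3–4–9–7–3, so G is not a forest; only forests have treewidth ≤ 1, hence tw(G) ≥ 2. Therefore the treewidth is 2.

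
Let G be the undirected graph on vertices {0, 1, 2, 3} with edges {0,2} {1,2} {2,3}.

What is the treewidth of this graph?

1

A width-1 tree decomposition is:
Bags: B1 = {0, 2}  B2 = {2, 3}  B3 = {1, 2}
Tree: B1–B2, B1–B3
Every bag has size at most 2, so the width is 2 − 1 = 1 and tw(G) ≤ 1. G has an edge, so its treewidth is at least 1. The upper and lower bounds meet at 1, so that is the treewidth.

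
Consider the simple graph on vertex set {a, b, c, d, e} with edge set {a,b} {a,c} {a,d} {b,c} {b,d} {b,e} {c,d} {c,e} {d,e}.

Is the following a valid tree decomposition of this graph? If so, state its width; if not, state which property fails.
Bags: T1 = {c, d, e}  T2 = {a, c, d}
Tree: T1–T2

A tree decomposition must satisfy three properties: every vertex lies in some bag; for every edge, both endpoints lie together in some bag; and for every vertex, the bags containing it form a connected subtree. Here vertex b appears in no bag, so the decomposition is invalid.

No — vertex b appears in no bag.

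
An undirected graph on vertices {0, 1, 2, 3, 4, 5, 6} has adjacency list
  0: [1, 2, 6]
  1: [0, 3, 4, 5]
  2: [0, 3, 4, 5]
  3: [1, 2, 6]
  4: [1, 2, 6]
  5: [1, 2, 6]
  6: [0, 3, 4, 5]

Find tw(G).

A width-3 tree decomposition is:
Bags: B1 = {0, 1, 2, 6}  B2 = {1, 2, 3, 6}  B3 = {1, 2, 5, 6}  B4 = {1, 2, 4, 6}
Tree: B1–B2, B2–B3, B3–B4
Each bag holds 4 vertices, so the decomposition has width 3, which upper-bounds the treewidth. For the lower bound: the 4 vertex sets {0,1}, {2,3}, {6}, {5} are disjoint, each induces a connected subgraph, and every pair is joined by at least one edge of G. Contracting each set to a single vertex therefore yields K_{4} as a minor, and since treewidth is minor-monotone, tw(G) ≥ tw(K_{4}) = 3. Therefore the treewidth is 3.

3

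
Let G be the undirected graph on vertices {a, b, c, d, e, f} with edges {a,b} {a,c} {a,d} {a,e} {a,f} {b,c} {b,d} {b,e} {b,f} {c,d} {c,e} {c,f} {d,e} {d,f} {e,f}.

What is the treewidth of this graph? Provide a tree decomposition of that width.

A single bag containing all 6 vertices is trivially a valid decomposition of width 5. Conversely, {a, b, c, d, e, f} is a clique of size 6, and the vertices of any clique must share a bag in every tree decomposition; so some bag has ≥ 6 vertices and tw(G) ≥ 5. Therefore the treewidth is 5.

Treewidth 5.
One such decomposition:
Bags: B1 = {a, b, c, d, e, f}
Tree: (single bag)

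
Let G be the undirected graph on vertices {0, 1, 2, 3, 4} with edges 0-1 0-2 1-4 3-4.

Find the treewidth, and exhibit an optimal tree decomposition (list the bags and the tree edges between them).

Treewidth 1.
Bags: B1 = {3, 4}  B2 = {1, 4}  B3 = {0, 1}  B4 = {0, 2}
Tree: B1–B2, B2–B3, B3–B4

The largest bag has 2 vertices, giving width 1; this decomposition certifies tw(G) ≤ 1. G has an edge, so its treewidth is at least 1. The upper and lower bounds meet at 1, so that is the treewidth.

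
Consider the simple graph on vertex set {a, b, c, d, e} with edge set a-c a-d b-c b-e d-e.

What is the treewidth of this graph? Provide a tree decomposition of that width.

Every bag has size at most 3, so the width is 3 − 1 = 2 and tw(G) ≤ 2. The edges c–b–e–d–a–c form a cycle, so G is not a tree and its treewidth is at least 2. The upper and lower bounds meet at 2, so that is the treewidth.

Treewidth 2.
One optimal decomposition is:
Bags: B1 = {b, c, e}  B2 = {c, d, e}  B3 = {a, c, d}
Tree: B1–B2, B2–B3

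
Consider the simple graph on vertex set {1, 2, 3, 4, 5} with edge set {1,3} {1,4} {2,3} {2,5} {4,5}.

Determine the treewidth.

2

A width-2 tree decomposition is:
Bags: B1 = {1, 4, 5}  B2 = {1, 2, 5}  B3 = {1, 2, 3}
Tree: B1–B2, B2–B3
Each bag holds 3 vertices, so the decomposition has width 2, which upper-bounds the treewidth. Since 1–4–5–2–3–1 is a cycle in G, G is not acyclic. Forests are exactly the graphs of treewidth ≤ 1, so tw(G) ≥ 2. Hence tw(G) = 2 exactly.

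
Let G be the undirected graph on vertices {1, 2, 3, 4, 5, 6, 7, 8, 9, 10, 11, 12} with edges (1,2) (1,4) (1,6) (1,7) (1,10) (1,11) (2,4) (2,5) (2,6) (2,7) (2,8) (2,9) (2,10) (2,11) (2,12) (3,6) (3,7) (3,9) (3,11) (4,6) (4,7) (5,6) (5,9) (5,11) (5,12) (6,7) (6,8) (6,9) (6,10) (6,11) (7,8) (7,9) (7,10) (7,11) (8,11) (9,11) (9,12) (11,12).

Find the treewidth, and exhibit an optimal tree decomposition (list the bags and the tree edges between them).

Treewidth 4.
One such decomposition:
Bags: B1 = {1, 2, 6, 7, 11}  B2 = {1, 2, 4, 6, 7}  B3 = {2, 6, 7, 9, 11}  B4 = {2, 5, 6, 9, 11}  B5 = {2, 5, 9, 11, 12}  B6 = {2, 6, 7, 8, 11}  B7 = {3, 6, 7, 9, 11}  B8 = {1, 2, 6, 7, 10}
Tree: B1–B2, B1–B3, B3–B4, B4–B5, B1–B6, B3–B7, B1–B8

Each bag holds 5 vertices, so the decomposition has width 4, which upper-bounds the treewidth. On the other hand G contains the 5-clique {2, 5, 9, 11, 12}. A clique must lie in a single bag of any decomposition, so no decomposition can have width below 4. The upper and lower bounds meet at 4, so that is the treewidth.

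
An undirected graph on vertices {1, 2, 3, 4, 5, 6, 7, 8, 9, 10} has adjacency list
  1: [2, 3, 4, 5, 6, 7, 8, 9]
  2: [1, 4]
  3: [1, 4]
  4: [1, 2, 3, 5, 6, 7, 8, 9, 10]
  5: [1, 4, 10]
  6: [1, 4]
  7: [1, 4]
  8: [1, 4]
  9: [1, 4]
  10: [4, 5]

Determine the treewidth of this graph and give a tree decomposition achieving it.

Treewidth 2.
One optimal decomposition is:
Bags: B1 = {1, 3, 4}  B2 = {1, 4, 5}  B3 = {1, 4, 7}  B4 = {1, 4, 8}  B5 = {1, 2, 4}  B6 = {1, 4, 9}  B7 = {4, 5, 10}  B8 = {1, 4, 6}
Tree: B1–B2, B2–B3, B1–B4, B2–B5, B3–B6, B2–B7, B3–B8

Each bag holds 3 vertices, so the decomposition has width 2, which upper-bounds the treewidth. Conversely, {1, 2, 4} is a clique of size 3, and the vertices of any clique must share a bag in every tree decomposition; so some bag has ≥ 3 vertices and tw(G) ≥ 2. Combining the bounds, tw(G) = 2.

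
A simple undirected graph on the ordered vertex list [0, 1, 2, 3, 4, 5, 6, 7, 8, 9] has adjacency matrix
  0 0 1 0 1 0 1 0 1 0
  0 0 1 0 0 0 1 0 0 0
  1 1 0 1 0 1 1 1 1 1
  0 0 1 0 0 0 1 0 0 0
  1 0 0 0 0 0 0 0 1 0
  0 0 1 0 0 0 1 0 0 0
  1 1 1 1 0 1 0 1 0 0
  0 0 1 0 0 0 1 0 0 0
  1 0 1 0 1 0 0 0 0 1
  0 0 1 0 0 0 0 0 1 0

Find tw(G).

A width-2 tree decomposition is:
Bags: B1 = {0, 2, 8}  B2 = {0, 4, 8}  B3 = {0, 2, 6}  B4 = {1, 2, 6}  B5 = {2, 6, 7}  B6 = {2, 5, 6}  B7 = {2, 3, 6}  B8 = {2, 8, 9}
Tree: B1–B2, B1–B3, B3–B4, B3–B5, B4–B6, B4–B7, B1–B8
Each bag holds 3 vertices, so the decomposition has width 2, which upper-bounds the treewidth. Conversely, {0, 2, 8} is a clique of size 3, and the vertices of any clique must share a bag in every tree decomposition; so some bag has ≥ 3 vertices and tw(G) ≥ 2. The upper and lower bounds meet at 2, so that is the treewidth.

2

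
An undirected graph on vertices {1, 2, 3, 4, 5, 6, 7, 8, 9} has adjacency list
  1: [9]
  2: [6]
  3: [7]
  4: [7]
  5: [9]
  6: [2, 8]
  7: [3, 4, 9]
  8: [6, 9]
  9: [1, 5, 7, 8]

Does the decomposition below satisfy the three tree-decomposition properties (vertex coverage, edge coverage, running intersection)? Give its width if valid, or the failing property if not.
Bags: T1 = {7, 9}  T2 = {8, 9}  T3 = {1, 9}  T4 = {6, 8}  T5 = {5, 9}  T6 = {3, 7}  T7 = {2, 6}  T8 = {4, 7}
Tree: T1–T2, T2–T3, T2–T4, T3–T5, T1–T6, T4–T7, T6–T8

Yes; width 1.

Every vertex of G appears in some bag (union = {1, 2, 3, 4, 5, 6, 7, 8, 9}); every edge is covered by a bag; and for each vertex v the set of bags containing v is connected in the bag tree. The decomposition is therefore valid. The largest bag has 2 vertices, so the width is 1.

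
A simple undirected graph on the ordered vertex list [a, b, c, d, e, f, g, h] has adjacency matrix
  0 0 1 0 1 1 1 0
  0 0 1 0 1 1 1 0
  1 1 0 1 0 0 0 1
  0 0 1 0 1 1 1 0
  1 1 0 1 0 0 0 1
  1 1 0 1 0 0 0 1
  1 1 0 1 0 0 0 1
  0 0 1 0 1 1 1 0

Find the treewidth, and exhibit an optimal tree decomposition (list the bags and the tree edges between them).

The largest bag has 5 vertices, giving width 4; this decomposition certifies tw(G) ≤ 4. For the lower bound: the 5 vertex sets {f,h}, {b,c}, {d,e}, {g}, {a} are disjoint, each induces a connected subgraph, and every pair is joined by at least one edge of G. Contracting each set to a single vertex therefore yields K_{5} as a minor, and since treewidth is minor-monotone, tw(G) ≥ tw(K_{5}) = 4. Combining the bounds, tw(G) = 4.

Treewidth 4.
Bags: B1 = {c, e, f, g, h}  B2 = {b, c, e, f, g}  B3 = {c, d, e, f, g}  B4 = {a, c, e, f, g}
Tree: B1–B2, B2–B3, B3–B4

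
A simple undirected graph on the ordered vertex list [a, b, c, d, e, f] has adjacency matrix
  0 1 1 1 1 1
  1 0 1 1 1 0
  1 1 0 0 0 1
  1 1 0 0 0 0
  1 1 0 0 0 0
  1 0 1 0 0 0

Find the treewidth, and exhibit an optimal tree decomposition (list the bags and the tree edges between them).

The largest bag has 3 vertices, giving width 2; this decomposition certifies tw(G) ≤ 2. For the lower bound, the 3 vertices {a, c, f} are pairwise adjacent, and any tree decomposition puts a clique entirely inside one bag — forcing width ≥ 2. The upper and lower bounds meet at 2, so that is the treewidth.

Treewidth 2.
One optimal decomposition is:
Bags: B1 = {a, b, c}  B2 = {a, c, f}  B3 = {a, b, e}  B4 = {a, b, d}
Tree: B1–B2, B1–B3, B3–B4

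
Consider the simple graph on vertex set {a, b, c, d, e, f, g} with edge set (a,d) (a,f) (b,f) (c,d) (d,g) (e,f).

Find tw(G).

1

A width-1 tree decomposition is:
Bags: B1 = {a, d}  B2 = {d, g}  B3 = {a, f}  B4 = {e, f}  B5 = {b, f}  B6 = {c, d}
Tree: B1–B2, B1–B3, B3–B4, B3–B5, B2–B6
Each bag holds 2 vertices, so the decomposition has width 1, which upper-bounds the treewidth. G has an edge, so its treewidth is at least 1. Hence tw(G) = 1 exactly.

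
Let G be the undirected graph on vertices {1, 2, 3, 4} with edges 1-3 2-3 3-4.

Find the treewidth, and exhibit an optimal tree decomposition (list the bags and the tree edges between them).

Treewidth 1.
One such decomposition:
Bags: B1 = {3, 4}  B2 = {1, 3}  B3 = {2, 3}
Tree: B1–B2, B1–B3

The largest bag has 2 vertices, giving width 1; this decomposition certifies tw(G) ≤ 1. Any graph with an edge has treewidth ≥ 1, and G has the edge 3–4. Hence tw(G) = 1 exactly.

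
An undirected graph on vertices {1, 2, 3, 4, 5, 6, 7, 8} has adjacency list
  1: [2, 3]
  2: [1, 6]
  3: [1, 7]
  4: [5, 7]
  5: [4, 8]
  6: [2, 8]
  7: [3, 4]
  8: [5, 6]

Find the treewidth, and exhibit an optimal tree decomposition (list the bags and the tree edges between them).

Treewidth 2.
One optimal decomposition is:
Bags: B1 = {5, 6, 8}  B2 = {4, 5, 6}  B3 = {4, 6, 7}  B4 = {3, 6, 7}  B5 = {1, 3, 6}  B6 = {1, 2, 6}
Tree: B1–B2, B2–B3, B3–B4, B4–B5, B5–B6

Every bag has size at most 3, so the width is 3 − 1 = 2 and tw(G) ≤ 2. The edges 6–8–5–4–7–3–1–2–6 form a cycle, so G is not a tree and its treewidth is at least 2. Combining the bounds, tw(G) = 2.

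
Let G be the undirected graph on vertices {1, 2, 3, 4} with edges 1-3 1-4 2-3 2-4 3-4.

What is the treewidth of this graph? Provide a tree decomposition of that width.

Treewidth 2.
One optimal decomposition is:
Bags: B1 = {1, 3, 4}  B2 = {2, 3, 4}
Tree: B1–B2

The largest bag has 3 vertices, giving width 2; this decomposition certifies tw(G) ≤ 2. On the other hand G contains the 3-clique {1, 3, 4}. A clique must lie in a single bag of any decomposition, so no decomposition can have width below 2. Hence tw(G) = 2 exactly.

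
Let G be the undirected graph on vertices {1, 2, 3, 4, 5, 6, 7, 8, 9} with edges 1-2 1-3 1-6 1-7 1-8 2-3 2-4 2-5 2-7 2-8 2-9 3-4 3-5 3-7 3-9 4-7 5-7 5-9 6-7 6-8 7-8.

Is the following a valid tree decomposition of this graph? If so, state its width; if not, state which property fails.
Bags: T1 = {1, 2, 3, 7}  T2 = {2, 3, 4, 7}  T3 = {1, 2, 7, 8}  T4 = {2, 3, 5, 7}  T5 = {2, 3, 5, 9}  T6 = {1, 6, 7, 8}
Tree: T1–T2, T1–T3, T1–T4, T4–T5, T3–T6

Yes; width 3.

Every vertex of G appears in some bag (union = {1, 2, 3, 4, 5, 6, 7, 8, 9}); every edge is covered by a bag; and for each vertex v the set of bags containing v is connected in the bag tree. The decomposition is therefore valid. The largest bag has 4 vertices, so the width is 3.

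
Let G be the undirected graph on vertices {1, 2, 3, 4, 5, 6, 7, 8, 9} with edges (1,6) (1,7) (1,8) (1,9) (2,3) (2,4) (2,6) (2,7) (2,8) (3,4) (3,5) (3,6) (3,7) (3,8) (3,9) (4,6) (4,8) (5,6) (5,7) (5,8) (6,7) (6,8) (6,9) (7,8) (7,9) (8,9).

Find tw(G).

A width-4 tree decomposition is:
Bags: B1 = {2, 3, 6, 7, 8}  B2 = {3, 6, 7, 8, 9}  B3 = {3, 5, 6, 7, 8}  B4 = {2, 3, 4, 6, 8}  B5 = {1, 6, 7, 8, 9}
Tree: B1–B2, B1–B3, B1–B4, B2–B5
Each bag holds 5 vertices, so the decomposition has width 4, which upper-bounds the treewidth. Conversely, {1, 6, 7, 8, 9} is a clique of size 5, and the vertices of any clique must share a bag in every tree decomposition; so some bag has ≥ 5 vertices and tw(G) ≥ 4. Combining the bounds, tw(G) = 4.

4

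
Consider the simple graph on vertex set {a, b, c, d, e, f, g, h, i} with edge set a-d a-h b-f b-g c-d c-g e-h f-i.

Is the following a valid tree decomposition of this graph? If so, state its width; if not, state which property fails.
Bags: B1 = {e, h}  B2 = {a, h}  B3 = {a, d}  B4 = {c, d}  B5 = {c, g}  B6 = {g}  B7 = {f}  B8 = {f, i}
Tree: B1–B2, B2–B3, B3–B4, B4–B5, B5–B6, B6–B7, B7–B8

A tree decomposition must satisfy three properties: every vertex lies in some bag; for every edge, both endpoints lie together in some bag; and for every vertex, the bags containing it form a connected subtree. Here vertex b appears in no bag, so the decomposition is invalid.

No — vertex b appears in no bag.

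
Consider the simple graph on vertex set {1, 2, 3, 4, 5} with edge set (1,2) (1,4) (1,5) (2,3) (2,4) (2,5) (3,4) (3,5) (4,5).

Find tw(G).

3

A width-3 tree decomposition is:
Bags: B1 = {2, 3, 4, 5}  B2 = {1, 2, 4, 5}
Tree: B1–B2
The largest bag has 4 vertices, giving width 3; this decomposition certifies tw(G) ≤ 3. For the lower bound, the 4 vertices {1, 2, 4, 5} are pairwise adjacent, and any tree decomposition puts a clique entirely inside one bag — forcing width ≥ 3. The upper and lower bounds meet at 3, so that is the treewidth.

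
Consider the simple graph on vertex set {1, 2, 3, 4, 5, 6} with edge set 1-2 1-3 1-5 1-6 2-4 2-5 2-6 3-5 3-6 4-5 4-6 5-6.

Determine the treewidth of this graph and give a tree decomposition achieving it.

Every bag has size at most 4, so the width is 4 − 1 = 3 and tw(G) ≤ 3. For the lower bound, the 4 vertices {1, 2, 5, 6} are pairwise adjacent, and any tree decomposition puts a clique entirely inside one bag — forcing width ≥ 3. Combining the bounds, tw(G) = 3.

Treewidth 3.
Bags: B1 = {1, 2, 5, 6}  B2 = {2, 4, 5, 6}  B3 = {1, 3, 5, 6}
Tree: B1–B2, B1–B3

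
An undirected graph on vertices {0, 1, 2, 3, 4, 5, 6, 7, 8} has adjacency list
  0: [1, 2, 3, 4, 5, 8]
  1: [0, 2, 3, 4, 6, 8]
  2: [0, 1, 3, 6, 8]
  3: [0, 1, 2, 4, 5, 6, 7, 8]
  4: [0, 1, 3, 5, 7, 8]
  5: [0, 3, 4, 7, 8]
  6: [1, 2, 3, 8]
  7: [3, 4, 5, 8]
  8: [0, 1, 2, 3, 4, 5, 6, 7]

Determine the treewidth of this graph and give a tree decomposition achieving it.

The largest bag has 5 vertices, giving width 4; this decomposition certifies tw(G) ≤ 4. For the lower bound, the 5 vertices {0, 1, 2, 3, 8} are pairwise adjacent, and any tree decomposition puts a clique entirely inside one bag — forcing width ≥ 4. The upper and lower bounds meet at 4, so that is the treewidth.

Treewidth 4.
One such decomposition:
Bags: B1 = {0, 3, 4, 5, 8}  B2 = {0, 1, 3, 4, 8}  B3 = {0, 1, 2, 3, 8}  B4 = {1, 2, 3, 6, 8}  B5 = {3, 4, 5, 7, 8}
Tree: B1–B2, B2–B3, B3–B4, B1–B5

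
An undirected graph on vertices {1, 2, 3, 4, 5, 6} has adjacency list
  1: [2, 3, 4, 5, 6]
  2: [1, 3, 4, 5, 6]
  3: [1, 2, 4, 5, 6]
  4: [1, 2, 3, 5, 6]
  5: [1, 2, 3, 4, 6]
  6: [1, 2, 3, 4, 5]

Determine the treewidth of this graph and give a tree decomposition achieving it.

Treewidth 5.
Bags: B1 = {1, 2, 3, 4, 5, 6}
Tree: (single bag)

With just one bag of size 6, the width is 6 − 1 = 5, so tw(G) ≤ 5. On the other hand G contains the 6-clique {1, 2, 3, 4, 5, 6}. A clique must lie in a single bag of any decomposition, so no decomposition can have width below 5. Therefore the treewidth is 5.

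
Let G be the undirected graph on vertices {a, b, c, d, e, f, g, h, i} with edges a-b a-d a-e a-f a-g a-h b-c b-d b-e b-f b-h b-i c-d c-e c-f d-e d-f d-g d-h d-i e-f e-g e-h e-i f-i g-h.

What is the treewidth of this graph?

4

A width-4 tree decomposition is:
Bags: B1 = {a, b, d, e, f}  B2 = {b, c, d, e, f}  B3 = {a, b, d, e, h}  B4 = {b, d, e, f, i}  B5 = {a, d, e, g, h}
Tree: B1–B2, B1–B3, B1–B4, B3–B5
Each bag holds 5 vertices, so the decomposition has width 4, which upper-bounds the treewidth. For the lower bound, the 5 vertices {a, d, e, g, h} are pairwise adjacent, and any tree decomposition puts a clique entirely inside one bag — forcing width ≥ 4. Therefore the treewidth is 4.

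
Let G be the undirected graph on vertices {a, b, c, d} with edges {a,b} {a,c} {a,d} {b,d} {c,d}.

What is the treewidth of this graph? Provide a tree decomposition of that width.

Treewidth 2.
One such decomposition:
Bags: B1 = {a, b, d}  B2 = {a, c, d}
Tree: B1–B2

Each bag holds 3 vertices, so the decomposition has width 2, which upper-bounds the treewidth. Conversely, {a, c, d} is a clique of size 3, and the vertices of any clique must share a bag in every tree decomposition; so some bag has ≥ 3 vertices and tw(G) ≥ 2. Therefore the treewidth is 2.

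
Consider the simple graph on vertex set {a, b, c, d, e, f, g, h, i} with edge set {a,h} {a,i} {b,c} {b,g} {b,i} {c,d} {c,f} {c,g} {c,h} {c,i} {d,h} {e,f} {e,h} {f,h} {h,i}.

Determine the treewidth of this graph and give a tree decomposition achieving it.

Each bag holds 3 vertices, so the decomposition has width 2, which upper-bounds the treewidth. Conversely, {b, c, g} is a clique of size 3, and the vertices of any clique must share a bag in every tree decomposition; so some bag has ≥ 3 vertices and tw(G) ≥ 2. Therefore the treewidth is 2.

Treewidth 2.
Bags: B1 = {c, h, i}  B2 = {c, d, h}  B3 = {b, c, i}  B4 = {c, f, h}  B5 = {a, h, i}  B6 = {b, c, g}  B7 = {e, f, h}
Tree: B1–B2, B1–B3, B1–B4, B1–B5, B3–B6, B4–B7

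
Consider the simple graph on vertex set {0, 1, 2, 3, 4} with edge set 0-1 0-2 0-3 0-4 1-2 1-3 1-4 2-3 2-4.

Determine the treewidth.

A width-3 tree decomposition is:
Bags: B1 = {0, 1, 2, 4}  B2 = {0, 1, 2, 3}
Tree: B1–B2
The largest bag has 4 vertices, giving width 3; this decomposition certifies tw(G) ≤ 3. For the lower bound, the 4 vertices {0, 1, 2, 3} are pairwise adjacent, and any tree decomposition puts a clique entirely inside one bag — forcing width ≥ 3. The upper and lower bounds meet at 3, so that is the treewidth.

3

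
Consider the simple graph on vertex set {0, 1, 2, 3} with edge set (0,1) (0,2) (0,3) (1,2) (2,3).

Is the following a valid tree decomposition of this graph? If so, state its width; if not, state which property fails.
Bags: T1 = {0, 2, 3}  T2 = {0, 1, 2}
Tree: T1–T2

Checking the three conditions: (i) the bags cover all of {0, 1, 2, 3}; (ii) for each edge, some bag contains both endpoints; (iii) the bags containing any fixed vertex form a subtree. All hold, so the decomposition is valid with width 3 − 1 = 2.

Yes; width 2.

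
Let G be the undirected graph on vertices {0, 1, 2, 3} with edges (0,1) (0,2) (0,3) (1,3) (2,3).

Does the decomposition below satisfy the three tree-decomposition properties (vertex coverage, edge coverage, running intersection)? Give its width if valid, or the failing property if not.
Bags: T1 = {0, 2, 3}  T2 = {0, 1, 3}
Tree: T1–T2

Checking the three conditions: (i) the bags cover all of {0, 1, 2, 3}; (ii) for each edge, some bag contains both endpoints; (iii) the bags containing any fixed vertex form a subtree. All hold, so the decomposition is valid with width 3 − 1 = 2.

Yes; width 2.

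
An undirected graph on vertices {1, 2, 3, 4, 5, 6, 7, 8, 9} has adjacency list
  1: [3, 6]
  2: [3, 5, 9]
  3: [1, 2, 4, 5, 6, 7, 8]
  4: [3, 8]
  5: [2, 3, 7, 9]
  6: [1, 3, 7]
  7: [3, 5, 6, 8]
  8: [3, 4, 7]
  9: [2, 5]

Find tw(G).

2

A width-2 tree decomposition is:
Bags: B1 = {3, 5, 7}  B2 = {2, 3, 5}  B3 = {2, 5, 9}  B4 = {3, 6, 7}  B5 = {3, 7, 8}  B6 = {3, 4, 8}  B7 = {1, 3, 6}
Tree: B1–B2, B2–B3, B1–B4, B4–B5, B5–B6, B4–B7
The largest bag has 3 vertices, giving width 2; this decomposition certifies tw(G) ≤ 2. Conversely, {2, 5, 9} is a clique of size 3, and the vertices of any clique must share a bag in every tree decomposition; so some bag has ≥ 3 vertices and tw(G) ≥ 2. Hence tw(G) = 2 exactly.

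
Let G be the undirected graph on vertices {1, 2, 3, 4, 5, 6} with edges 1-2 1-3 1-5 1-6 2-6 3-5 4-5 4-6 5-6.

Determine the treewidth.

A width-2 tree decomposition is:
Bags: B1 = {1, 2, 6}  B2 = {1, 5, 6}  B3 = {4, 5, 6}  B4 = {1, 3, 5}
Tree: B1–B2, B2–B3, B2–B4
Each bag holds 3 vertices, so the decomposition has width 2, which upper-bounds the treewidth. For the lower bound, the 3 vertices {1, 2, 6} are pairwise adjacent, and any tree decomposition puts a clique entirely inside one bag — forcing width ≥ 2. Hence tw(G) = 2 exactly.

2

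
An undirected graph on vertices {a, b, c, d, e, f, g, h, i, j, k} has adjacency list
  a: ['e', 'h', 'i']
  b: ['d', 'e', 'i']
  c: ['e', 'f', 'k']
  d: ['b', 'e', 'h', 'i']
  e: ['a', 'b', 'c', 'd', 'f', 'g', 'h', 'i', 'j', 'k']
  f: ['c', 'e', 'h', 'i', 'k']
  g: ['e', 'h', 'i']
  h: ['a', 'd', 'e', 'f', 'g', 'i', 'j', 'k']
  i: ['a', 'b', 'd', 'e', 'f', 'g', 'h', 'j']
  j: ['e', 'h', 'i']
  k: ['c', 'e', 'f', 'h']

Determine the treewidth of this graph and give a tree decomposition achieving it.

Treewidth 3.
Bags: B1 = {d, e, h, i}  B2 = {a, e, h, i}  B3 = {b, d, e, i}  B4 = {e, h, i, j}  B5 = {e, f, h, i}  B6 = {e, f, h, k}  B7 = {c, e, f, k}  B8 = {e, g, h, i}
Tree: B1–B2, B1–B3, B2–B4, B4–B5, B5–B6, B6–B7, B2–B8

The largest bag has 4 vertices, giving width 3; this decomposition certifies tw(G) ≤ 3. For the lower bound, the 4 vertices {e, f, h, k} are pairwise adjacent, and any tree decomposition puts a clique entirely inside one bag — forcing width ≥ 3. Combining the bounds, tw(G) = 3.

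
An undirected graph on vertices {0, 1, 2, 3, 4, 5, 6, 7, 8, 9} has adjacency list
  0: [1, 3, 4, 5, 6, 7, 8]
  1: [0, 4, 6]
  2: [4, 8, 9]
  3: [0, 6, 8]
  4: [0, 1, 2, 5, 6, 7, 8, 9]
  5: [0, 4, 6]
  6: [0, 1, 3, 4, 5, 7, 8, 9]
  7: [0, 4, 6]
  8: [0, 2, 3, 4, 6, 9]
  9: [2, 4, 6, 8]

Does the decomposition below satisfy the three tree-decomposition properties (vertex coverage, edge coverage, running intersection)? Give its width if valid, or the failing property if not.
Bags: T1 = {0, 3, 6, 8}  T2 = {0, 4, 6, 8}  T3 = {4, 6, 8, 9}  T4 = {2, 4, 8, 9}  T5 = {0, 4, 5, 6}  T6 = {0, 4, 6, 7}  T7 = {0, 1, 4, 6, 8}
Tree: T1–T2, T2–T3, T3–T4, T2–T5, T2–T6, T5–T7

No — bags containing vertex 8 are not connected in the tree.

A tree decomposition must satisfy three properties: every vertex lies in some bag; for every edge, both endpoints lie together in some bag; and for every vertex, the bags containing it form a connected subtree. Here bags containing vertex 8 are not connected in the tree, so the decomposition is invalid.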